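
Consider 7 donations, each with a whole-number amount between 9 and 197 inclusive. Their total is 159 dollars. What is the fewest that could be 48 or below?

Let j be the number exceeding 48. Then the total is ≥ 49·j + 9·(7 − j) = 63 + 40j.
So 40j ≤ 96 and j ≤ 2; hence at least 7 − 2 = 5 are ≤ 48.
Exactly 5 works: 5 values at 9 and 2 at 49 total 143; raise one of the low values by 16 (still ≤ 48) to hit 159.

5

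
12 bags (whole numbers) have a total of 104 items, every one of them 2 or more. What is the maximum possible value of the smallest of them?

If every one of the 12 were at least 9, the total would be at least 12 × 9 = 108 > 104.
Equality holds with 4 values of 8 and 8 values of 9.

8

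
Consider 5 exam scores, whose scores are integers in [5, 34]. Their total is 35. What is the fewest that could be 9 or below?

Each value above 9 is at least 10, contributing at least 10 − 5 = 5 above the floor 5.
The sum exceeds the floor total 25 by 10, so at most ⌊10/5⌋ = 2 exceed 9, and at least 3 are ≤ 9.
Exactly 3 works: 3 values at 5 and 2 at 10 total 35.

3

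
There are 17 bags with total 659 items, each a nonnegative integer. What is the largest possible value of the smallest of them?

If every one of the 17 were at least 39, the total would be at least 17 × 39 = 663 > 659.
Equality holds with 4 values of 38 and 13 values of 39.

38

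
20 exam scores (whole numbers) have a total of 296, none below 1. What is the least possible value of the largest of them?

15

The average is 296/20 > 14, so not all 20 can be 14 or less; the largest is ≥ 15.
Equality holds with 16 values of 15 and 4 values of 14.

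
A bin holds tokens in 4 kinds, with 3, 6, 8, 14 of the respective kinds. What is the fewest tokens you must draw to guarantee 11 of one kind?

In the worst case you take as many as possible of each kind without reaching 11: 3 + 6 + 8 + 10 = 27.
The next one must give 11 of some kind, so 27 + 1 = 28.

28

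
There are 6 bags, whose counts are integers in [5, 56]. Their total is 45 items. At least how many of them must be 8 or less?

Let j be the number exceeding 8. Then the total is ≥ 9·j + 5·(6 − j) = 30 + 4j.
So 4j ≤ 15 and j ≤ 3; hence at least 6 − 3 = 3 are ≤ 8.
Exactly 3 works: 3 values at 5 and 3 at 9 total 42; raise one of the low values by 3 (still ≤ 8) to hit 45.

3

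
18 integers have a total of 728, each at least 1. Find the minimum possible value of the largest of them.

The 18 values sum to 728, so their maximum is at least ⌈728/18⌉ = 41.
Achievable: 8 of them at 41 and 10 at 40 total 728.

41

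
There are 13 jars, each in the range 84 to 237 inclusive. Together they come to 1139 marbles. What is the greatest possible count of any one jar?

131

To make one jar as large as possible, make the other 12 as small as possible.
The other 12 contribute at least 12 × 84 = 1008, leaving at most 1139 − 1008 = 131.
Since 131 ≤ 237, this is achievable: one at 131 and 12 at 84.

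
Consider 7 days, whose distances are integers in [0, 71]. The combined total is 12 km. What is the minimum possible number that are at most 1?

1

If only k of them are at most 1, the other 7 − k are at least 2, so the total is at least (7 − k)·2 + k·0.
This is ≤ 12, so (7 − k)·2 + 0k ≤ 12, which gives k ≥ 1.
Exactly 1 works: 1 value at 0 and 6 at 2 total 12.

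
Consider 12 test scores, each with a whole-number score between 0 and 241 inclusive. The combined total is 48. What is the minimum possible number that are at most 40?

Let j be the number exceeding 40. Then the total is ≥ 41·j + 0·(12 − j) = 0 + 41j.
So 41j ≤ 48 and j ≤ 1; hence at least 12 − 1 = 11 are ≤ 40.
Exactly 11 works: 11 values at 0 and 1 at 41 total 41; raise one of the low values by 7 (still ≤ 40) to hit 48.

11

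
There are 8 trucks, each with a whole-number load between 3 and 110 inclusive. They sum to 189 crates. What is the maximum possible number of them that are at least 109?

1

Suppose k of them are at least 109. Those contribute at least 109 each and the other 8 − k at least 3 each.
So the total is at least 109k + 3(8 − k) = 24 + 106k. This must be ≤ 189, giving k ≤ 1.
k = 1 is achieved by 1 value at 109 and 7 at 3, total 130; add 59 to one value (staying below 109) to reach 189.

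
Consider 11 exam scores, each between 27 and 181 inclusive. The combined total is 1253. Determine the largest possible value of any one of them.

181

Maximizing one value means minimizing the remaining 10.
The other 10 contribute at least 10 × 27 = 270, leaving at most 1253 − 270 = 983.
But each score is capped at 181, so the maximum is 181.
Achievable: one at 181 and the other 10 totalling 1072, which fits since 10 × 27 ≤ 1072 ≤ 10 × 181.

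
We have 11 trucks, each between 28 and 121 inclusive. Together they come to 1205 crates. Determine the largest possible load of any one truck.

To make one truck as large as possible, make the other 10 as small as possible.
The other 10 contribute at least 10 × 28 = 280, leaving at most 1205 − 280 = 925.
But each truck is capped at 121, so the maximum is 121.
Achievable: one at 121 and the other 10 totalling 1084, which fits since 10 × 28 ≤ 1084 ≤ 10 × 121.

121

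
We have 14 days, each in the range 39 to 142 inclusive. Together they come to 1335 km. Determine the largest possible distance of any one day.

142

Maximizing one value means minimizing the remaining 13.
The other 13 contribute at least 13 × 39 = 507, leaving at most 1335 − 507 = 828.
But each day is capped at 142, so the maximum is 142.
Achievable: one at 142 and the other 13 totalling 1193, which fits since 13 × 39 ≤ 1193 ≤ 13 × 142.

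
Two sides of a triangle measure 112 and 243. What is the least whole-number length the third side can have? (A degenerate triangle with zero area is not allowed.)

The third side must exceed |112 − 243| = 131.
The smallest integer above 131 is 132.

132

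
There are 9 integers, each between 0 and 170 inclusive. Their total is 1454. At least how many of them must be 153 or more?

If only k of them are at least 153, the other 9 − k are at most 152, so the total is at most k·170 + (9 − k)·152.
This must reach 1454, so k·170 + (9 − k)·152 ≥ 1454, giving k ≥ 5.
Exactly 5 works: 5 values at 170 and 4 at 152 total 1458; lower one of the high values by 4 (still ≥ 153) to hit 1454.

5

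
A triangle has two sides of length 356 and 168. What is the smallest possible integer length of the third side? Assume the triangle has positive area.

The third side must exceed |356 − 168| = 188.
The smallest integer above 188 is 189.

189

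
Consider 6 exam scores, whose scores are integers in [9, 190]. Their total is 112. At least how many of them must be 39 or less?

Each value above 39 is at least 40, contributing at least 40 − 9 = 31 above the floor 9.
The sum exceeds the floor total 54 by 58, so at most ⌊58/31⌋ = 1 exceed 39, and at least 5 are ≤ 39.
Exactly 5 works: 5 values at 9 and 1 at 40 total 85; raise one of the low values by 27 (still ≤ 39) to hit 112.

5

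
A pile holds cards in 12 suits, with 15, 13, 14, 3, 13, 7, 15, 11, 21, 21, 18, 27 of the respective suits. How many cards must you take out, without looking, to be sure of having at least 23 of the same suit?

In the worst case you take as many as possible of each suit without reaching 23: 15 + 13 + 14 + 3 + 13 + 7 + 15 + 11 + 21 + 21 + 18 + 22 = 173.
The next one must give 23 of some suit, so 173 + 1 = 174.

174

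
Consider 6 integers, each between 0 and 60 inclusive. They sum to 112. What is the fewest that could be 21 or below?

1

If only k of them are at most 21, the other 6 − k are at least 22, so the total is at least (6 − k)·22 + k·0.
This is ≤ 112, so (6 − k)·22 + 0k ≤ 112, which gives k ≥ 1.
Exactly 1 works: 1 value at 0 and 5 at 22 total 110; raise one of the low values by 2 (still ≤ 21) to hit 112.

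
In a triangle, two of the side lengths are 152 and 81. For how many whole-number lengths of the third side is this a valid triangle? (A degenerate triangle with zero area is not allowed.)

The triangle inequality gives |152 − 81| < c < 152 + 81, i.e. 71 < c < 233.
So c can be any integer from 72 to 232: 161 values.

161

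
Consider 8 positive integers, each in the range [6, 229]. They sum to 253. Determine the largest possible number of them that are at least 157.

1

Suppose k of them are at least 157. Those contribute at least 157 each and the other 8 − k at least 6 each.
So the total is at least 157k + 6(8 − k) = 48 + 151k. This must be ≤ 253, giving k ≤ 1.
k = 1 is achieved by 1 value at 157 and 7 at 6, total 199; add 54 to one value (staying below 157) to reach 253.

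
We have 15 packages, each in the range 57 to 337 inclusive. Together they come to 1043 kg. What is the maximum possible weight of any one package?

Maximizing one value means minimizing the remaining 14.
The other 14 contribute at least 14 × 57 = 798, leaving at most 1043 − 798 = 245.
Since 245 ≤ 337, this is achievable: one at 245 and 14 at 57.

245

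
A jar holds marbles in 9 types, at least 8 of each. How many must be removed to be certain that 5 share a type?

37

You could draw 4 of every type without reaching 5 of any — 36 in all.
One more forces 5 of some type, so 36 + 1 = 37.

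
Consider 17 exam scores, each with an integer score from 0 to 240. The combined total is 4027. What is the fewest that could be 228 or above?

13

Each value short of 228 is at most 227, costing at least 240 − 227 = 13 against the maximum total of 4080.
We can afford to lose at most 4080 − 4027 = 53, so at most ⌊53/13⌋ = 4 fall short, and at least 13 are ≥ 228.
Exactly 13 works: 13 values at 240 and 4 at 227 total 4028; lower one of the high values by 1 (still ≥ 228) to hit 4027.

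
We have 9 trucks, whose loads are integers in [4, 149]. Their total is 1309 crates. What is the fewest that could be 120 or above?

Suppose at most 9 − j of them reach 120; then j values are ≤ 119 and the rest ≤ 149.
The total is then ≤ 119·j + 149·(9 − j) = 1341 − 30j. For this to be ≥ 1309 we need j ≤ 1, so at least 9 − 1 = 8 must reach 120.
Exactly 8 works: 8 values at 149 and 1 at 119 total 1311; lower one of the high values by 2 (still ≥ 120) to hit 1309.

8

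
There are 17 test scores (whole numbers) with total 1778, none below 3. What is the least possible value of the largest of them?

The average is 1778/17 > 104, so not all 17 can be 104 or less; the largest is ≥ 105.
Equality holds with 10 values of 105 and 7 values of 104.

105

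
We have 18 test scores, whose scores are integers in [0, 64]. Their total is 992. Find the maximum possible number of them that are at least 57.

17

If k of the values are ≥ 57, the total is ≥ 57k + 0(18 − k).
Setting 57k + 0(18 − k) ≤ 992 gives 57k ≤ 992, so k ≤ 17.
k = 17 is achieved by 17 values at 57 and 1 at 0, total 969; add 23 to one value (staying below 57) to reach 992.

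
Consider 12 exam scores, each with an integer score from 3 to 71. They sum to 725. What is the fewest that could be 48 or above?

Suppose at most 12 − j of them reach 48; then j values are ≤ 47 and the rest ≤ 71.
The total is then ≤ 47·j + 71·(12 − j) = 852 − 24j. For this to be ≥ 725 we need j ≤ 5, so at least 12 − 5 = 7 must reach 48.
Exactly 7 works: 7 values at 71 and 5 at 47 total 732; lower one of the high values by 7 (still ≥ 48) to hit 725.

7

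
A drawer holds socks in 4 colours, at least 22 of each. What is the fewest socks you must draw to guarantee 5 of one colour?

17

You could draw 4 of every colour without reaching 5 of any — 16 in all.
One more forces 5 of some colour, so 16 + 1 = 17.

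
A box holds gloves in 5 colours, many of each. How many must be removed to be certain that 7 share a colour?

31

You could draw 6 of every colour without reaching 7 of any — 30 in all.
One more forces 7 of some colour, so 30 + 1 = 31.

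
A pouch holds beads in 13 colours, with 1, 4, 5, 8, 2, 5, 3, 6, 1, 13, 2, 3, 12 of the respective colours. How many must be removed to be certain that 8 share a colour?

54

In the worst case you take as many as possible of each colour without reaching 8: 1 + 4 + 5 + 7 + 2 + 5 + 3 + 6 + 1 + 7 + 2 + 3 + 7 = 53.
The next one must give 8 of some colour, so 53 + 1 = 54.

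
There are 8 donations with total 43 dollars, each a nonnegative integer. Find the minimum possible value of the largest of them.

Some value must be at least ⌈43/8⌉ = 6, since 8 × 5 = 40 < 43.
Equality holds with 3 values of 6 and 5 values of 5.

6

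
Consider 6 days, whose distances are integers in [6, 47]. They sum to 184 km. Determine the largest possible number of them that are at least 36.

4

If k of the values are ≥ 36, the total is ≥ 36k + 6(6 − k).
Setting 36k + 6(6 − k) ≤ 184 gives 30k ≤ 148, so k ≤ 4.
k = 4 is achieved by 4 values at 36 and 2 at 6, total 156; add 28 to one value (staying below 36) to reach 184.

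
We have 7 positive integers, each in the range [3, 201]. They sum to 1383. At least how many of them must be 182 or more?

6

If only k of them are at least 182, the other 7 − k are at most 181, so the total is at most k·201 + (7 − k)·181.
This must reach 1383, so k·201 + (7 − k)·181 ≥ 1383, giving k ≥ 6.
Exactly 6 works: 6 values at 201 and 1 at 181 total 1387; lower one of the high values by 4 (still ≥ 182) to hit 1383.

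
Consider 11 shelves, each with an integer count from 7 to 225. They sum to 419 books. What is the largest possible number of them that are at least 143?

If k of the values are ≥ 143, the total is ≥ 143k + 7(11 − k).
Setting 143k + 7(11 − k) ≤ 419 gives 136k ≤ 342, so k ≤ 2.
k = 2 is achieved by 2 values at 143 and 9 at 7, total 349; add 70 to one value (staying below 143) to reach 419.

2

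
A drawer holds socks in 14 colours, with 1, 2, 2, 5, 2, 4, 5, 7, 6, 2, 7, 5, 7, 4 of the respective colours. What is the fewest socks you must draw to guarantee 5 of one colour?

46

In the worst case you take as many as possible of each colour without reaching 5: 1 + 2 + 2 + 4 + 2 + 4 + 4 + 4 + 4 + 2 + 4 + 4 + 4 + 4 = 45.
The next one must give 5 of some colour, so 45 + 1 = 46.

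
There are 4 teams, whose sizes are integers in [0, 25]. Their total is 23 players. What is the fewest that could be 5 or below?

Each value above 5 is at least 6, contributing at least 6 − 0 = 6 above the floor 0.
The sum exceeds the floor total 0 by 23, so at most ⌊23/6⌋ = 3 exceed 5, and at least 1 are ≤ 5.
Exactly 1 works: 1 value at 0 and 3 at 6 total 18; raise one of the low values by 5 (still ≤ 5) to hit 23.

1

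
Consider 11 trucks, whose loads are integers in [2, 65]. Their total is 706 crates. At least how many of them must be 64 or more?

7

If only k of them are at least 64, the other 11 − k are at most 63, so the total is at most k·65 + (11 − k)·63.
This must reach 706, so k·65 + (11 − k)·63 ≥ 706, giving k ≥ 7.
Exactly 7 works: 7 values at 65 and 4 at 63 total 707; lower one of the high values by 1 (still ≥ 64) to hit 706.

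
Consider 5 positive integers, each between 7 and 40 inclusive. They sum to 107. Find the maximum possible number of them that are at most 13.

Each value at 13 or below falls at least 40 − 13 = 27 short of the ceiling 40.
The ceiling total is 5 × 40 = 200, and we need 107, so at most ⌊(200 − 107)/27⌋ = 3 can be that low.
k = 3 is achieved by 3 values at 13 and 2 at 40, total 119; lower one of the 40's by 12 (still > 13) to reach 107.

3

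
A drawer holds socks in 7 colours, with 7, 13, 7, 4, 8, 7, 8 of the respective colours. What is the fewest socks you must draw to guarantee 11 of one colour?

In the worst case you take as many as possible of each colour without reaching 11: 7 + 10 + 7 + 4 + 8 + 7 + 8 = 51.
The next one must give 11 of some colour, so 51 + 1 = 52.

52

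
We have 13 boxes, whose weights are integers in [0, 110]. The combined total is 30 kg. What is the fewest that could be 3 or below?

If only k of them are at most 3, the other 13 − k are at least 4, so the total is at least (13 − k)·4 + k·0.
This is ≤ 30, so (13 − k)·4 + 0k ≤ 30, which gives k ≥ 6.
Exactly 6 works: 6 values at 0 and 7 at 4 total 28; raise one of the low values by 2 (still ≤ 3) to hit 30.

6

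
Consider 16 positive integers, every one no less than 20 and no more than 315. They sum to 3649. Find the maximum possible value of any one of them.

315

To make one integer as large as possible, make the other 15 as small as possible.
The other 15 contribute at least 15 × 20 = 300, leaving at most 3649 − 300 = 3349.
But each integer is capped at 315, so the maximum is 315.
Achievable: one at 315 and the other 15 totalling 3334, which fits since 15 × 20 ≤ 3334 ≤ 15 × 315.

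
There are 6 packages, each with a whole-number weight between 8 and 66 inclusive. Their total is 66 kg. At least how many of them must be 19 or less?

Each value above 19 is at least 20, contributing at least 20 − 8 = 12 above the floor 8.
The sum exceeds the floor total 48 by 18, so at most ⌊18/12⌋ = 1 exceed 19, and at least 5 are ≤ 19.
Exactly 5 works: 5 values at 8 and 1 at 20 total 60; raise one of the low values by 6 (still ≤ 19) to hit 66.

5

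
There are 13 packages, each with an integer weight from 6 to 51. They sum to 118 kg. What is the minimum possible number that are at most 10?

Let j be the number exceeding 10. Then the total is ≥ 11·j + 6·(13 − j) = 78 + 5j.
So 5j ≤ 40 and j ≤ 8; hence at least 13 − 8 = 5 are ≤ 10.
Exactly 5 works: 5 values at 6 and 8 at 11 total 118.

5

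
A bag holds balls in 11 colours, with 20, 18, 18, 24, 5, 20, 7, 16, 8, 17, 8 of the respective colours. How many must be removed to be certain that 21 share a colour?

In the worst case you take as many as possible of each colour without reaching 21: 20 + 18 + 18 + 20 + 5 + 20 + 7 + 16 + 8 + 17 + 8 = 157.
The next one must give 21 of some colour, so 157 + 1 = 158.

158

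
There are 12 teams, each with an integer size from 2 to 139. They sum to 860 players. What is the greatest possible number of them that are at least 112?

Suppose k of them are at least 112. Those contribute at least 112 each and the other 12 − k at least 2 each.
So the total is at least 112k + 2(12 − k) = 24 + 110k. This must be ≤ 860, giving k ≤ 7.
k = 7 is achieved by 7 values at 112 and 5 at 2, total 794; add 66 to one value (staying below 112) to reach 860.

7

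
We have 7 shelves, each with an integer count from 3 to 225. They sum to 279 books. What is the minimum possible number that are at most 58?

3

Each value above 58 is at least 59, contributing at least 59 − 3 = 56 above the floor 3.
The sum exceeds the floor total 21 by 258, so at most ⌊258/56⌋ = 4 exceed 58, and at least 3 are ≤ 58.
Exactly 3 works: 3 values at 3 and 4 at 59 total 245; raise one of the low values by 34 (still ≤ 58) to hit 279.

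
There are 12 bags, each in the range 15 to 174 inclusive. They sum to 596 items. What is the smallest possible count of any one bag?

Minimizing one value means maximizing the remaining 11.
The other 11 can take up 11 × 174 = 1914 ≥ 596 − 15, so one bag can sit at its floor of 15.
Achievable: one at 15 and the other 11 totalling 581, which fits since 11 × 15 ≤ 581 ≤ 11 × 174.

15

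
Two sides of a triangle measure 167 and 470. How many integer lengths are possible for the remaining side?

333

The triangle inequality gives |167 − 470| < c < 167 + 470, i.e. 303 < c < 637.
So c can be any integer from 304 to 636: 333 values.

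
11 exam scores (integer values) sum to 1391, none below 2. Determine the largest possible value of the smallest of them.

If every one of the 11 were at least 127, the total would be at least 11 × 127 = 1397 > 1391.
Equality holds with 6 values of 126 and 5 values of 127.

126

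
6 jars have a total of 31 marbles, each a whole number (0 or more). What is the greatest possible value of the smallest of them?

If every one of the 6 were at least 6, the total would be at least 6 × 6 = 36 > 31.
Equality holds with 5 values of 5 and 1 value of 6.

5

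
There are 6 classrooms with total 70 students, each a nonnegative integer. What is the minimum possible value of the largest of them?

12

The 6 values sum to 70, so their maximum is at least ⌈70/6⌉ = 12.
Equality holds with 4 values of 12 and 2 values of 11.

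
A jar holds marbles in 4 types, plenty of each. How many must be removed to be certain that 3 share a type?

In the worst case you draw 2 of each of the 4 types: 4 × 2 = 8.
One more forces 3 of some type, so 8 + 1 = 9.

9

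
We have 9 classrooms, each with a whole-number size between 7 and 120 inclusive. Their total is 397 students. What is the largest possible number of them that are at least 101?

If k of the values are ≥ 101, the total is ≥ 101k + 7(9 − k).
Setting 101k + 7(9 − k) ≤ 397 gives 94k ≤ 334, so k ≤ 3.
k = 3 is achieved by 3 values at 101 and 6 at 7, total 345; add 52 to one value (staying below 101) to reach 397.

3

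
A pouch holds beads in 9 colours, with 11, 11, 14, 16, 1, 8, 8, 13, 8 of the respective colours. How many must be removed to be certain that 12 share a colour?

In the worst case you take as many as possible of each colour without reaching 12: 11 + 11 + 11 + 11 + 1 + 8 + 8 + 11 + 8 = 80.
The next one must give 12 of some colour, so 80 + 1 = 81.

81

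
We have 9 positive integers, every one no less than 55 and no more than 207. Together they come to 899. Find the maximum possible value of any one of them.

207

Maximizing one value means minimizing the remaining 8.
The other 8 contribute at least 8 × 55 = 440, leaving at most 899 − 440 = 459.
But each integer is capped at 207, so the maximum is 207.
Achievable: one at 207 and the other 8 totalling 692, which fits since 8 × 55 ≤ 692 ≤ 8 × 207.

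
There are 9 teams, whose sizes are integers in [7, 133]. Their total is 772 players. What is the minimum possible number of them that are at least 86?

Suppose at most 9 − j of them reach 86; then j values are ≤ 85 and the rest ≤ 133.
The total is then ≤ 85·j + 133·(9 − j) = 1197 − 48j. For this to be ≥ 772 we need j ≤ 8, so at least 9 − 8 = 1 must reach 86.
Exactly 1 works: 1 value at 133 and 8 at 85 total 813; lower one of the high values by 41 (still ≥ 86) to hit 772.

1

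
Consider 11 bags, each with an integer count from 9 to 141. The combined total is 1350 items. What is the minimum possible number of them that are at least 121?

2

If only k of them are at least 121, the other 11 − k are at most 120, so the total is at most k·141 + (11 − k)·120.
This must reach 1350, so k·141 + (11 − k)·120 ≥ 1350, giving k ≥ 2.
Exactly 2 works: 2 values at 141 and 9 at 120 total 1362; lower one of the high values by 12 (still ≥ 121) to hit 1350.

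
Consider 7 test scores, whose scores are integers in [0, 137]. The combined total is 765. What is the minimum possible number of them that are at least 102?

Suppose at most 7 − j of them reach 102; then j values are ≤ 101 and the rest ≤ 137.
The total is then ≤ 101·j + 137·(7 − j) = 959 − 36j. For this to be ≥ 765 we need j ≤ 5, so at least 7 − 5 = 2 must reach 102.
Exactly 2 works: 2 values at 137 and 5 at 101 total 779; lower one of the high values by 14 (still ≥ 102) to hit 765.

2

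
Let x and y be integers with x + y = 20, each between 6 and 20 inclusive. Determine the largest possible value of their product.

100

xy = x(20 − x) is maximized when x is as near 20/2 as the bounds allow.
Taking x = 10 and y = 10 (both in [6, 20]) gives xy = 100.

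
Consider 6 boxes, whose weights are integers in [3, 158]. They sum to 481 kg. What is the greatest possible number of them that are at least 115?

4

If k of the values are ≥ 115, the total is ≥ 115k + 3(6 − k).
Setting 115k + 3(6 − k) ≤ 481 gives 112k ≤ 463, so k ≤ 4.
k = 4 is achieved by 4 values at 115 and 2 at 3, total 466; add 15 to one value (staying below 115) to reach 481.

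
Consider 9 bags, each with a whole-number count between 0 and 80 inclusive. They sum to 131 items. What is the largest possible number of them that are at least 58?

2

Suppose k of them are at least 58. Those contribute at least 58 each and the other 9 − k at least 0 each.
So the total is at least 58k + 0(9 − k) = 0 + 58k. This must be ≤ 131, giving k ≤ 2.
k = 2 is achieved by 2 values at 58 and 7 at 0, total 116; add 15 to one value (staying below 58) to reach 131.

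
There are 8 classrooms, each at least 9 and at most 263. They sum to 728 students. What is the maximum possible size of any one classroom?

To make one classroom as large as possible, make the other 7 as small as possible.
The other 7 contribute at least 7 × 9 = 63, leaving at most 728 − 63 = 665.
But each classroom is capped at 263, so the maximum is 263.
Achievable: one at 263 and the other 7 totalling 465, which fits since 7 × 9 ≤ 465 ≤ 7 × 263.

263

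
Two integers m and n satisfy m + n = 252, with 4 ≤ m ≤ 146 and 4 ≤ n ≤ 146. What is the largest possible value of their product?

With m + n fixed, mn peaks when the two are closest together.
Taking m = 126 and n = 126 (both in [4, 146]) gives mn = 15876.

15876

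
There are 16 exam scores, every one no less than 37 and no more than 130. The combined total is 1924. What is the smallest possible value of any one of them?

Minimizing one value means maximizing the remaining 15.
The other 15 can take up 15 × 130 = 1950 ≥ 1924 − 37, so one score can sit at its floor of 37.
Achievable: one at 37 and the other 15 totalling 1887, which fits since 15 × 37 ≤ 1887 ≤ 15 × 130.

37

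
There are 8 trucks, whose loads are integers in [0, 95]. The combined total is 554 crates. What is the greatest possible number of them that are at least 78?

7

With k values at 78 or above and the rest at least 0, the sum is at least 0 + 78k.
Since the sum is 554, we need 78k ≤ 554, i.e. k ≤ 7.
k = 7 is achieved by 7 values at 78 and 1 at 0, total 546; add 8 to one value (staying below 78) to reach 554.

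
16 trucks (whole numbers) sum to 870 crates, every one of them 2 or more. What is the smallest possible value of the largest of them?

The 16 values sum to 870, so their maximum is at least ⌈870/16⌉ = 55.
Equality holds with 6 values of 55 and 10 values of 54.

55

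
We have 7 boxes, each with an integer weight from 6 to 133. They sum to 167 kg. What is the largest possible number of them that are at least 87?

1

Suppose k of them are at least 87. Those contribute at least 87 each and the other 7 − k at least 6 each.
So the total is at least 87k + 6(7 − k) = 42 + 81k. This must be ≤ 167, giving k ≤ 1.
k = 1 is achieved by 1 value at 87 and 6 at 6, total 123; add 44 to one value (staying below 87) to reach 167.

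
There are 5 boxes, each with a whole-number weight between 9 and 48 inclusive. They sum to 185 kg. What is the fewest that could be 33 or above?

2

If only k of them are at least 33, the other 5 − k are at most 32, so the total is at most k·48 + (5 − k)·32.
This must reach 185, so k·48 + (5 − k)·32 ≥ 185, giving k ≥ 2.
Exactly 2 works: 2 values at 48 and 3 at 32 total 192; lower one of the high values by 7 (still ≥ 33) to hit 185.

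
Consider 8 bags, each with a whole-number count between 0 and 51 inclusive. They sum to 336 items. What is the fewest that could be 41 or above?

2

Each value short of 41 is at most 40, costing at least 51 − 40 = 11 against the maximum total of 408.
We can afford to lose at most 408 − 336 = 72, so at most ⌊72/11⌋ = 6 fall short, and at least 2 are ≥ 41.
Exactly 2 works: 2 values at 51 and 6 at 40 total 342; lower one of the high values by 6 (still ≥ 41) to hit 336.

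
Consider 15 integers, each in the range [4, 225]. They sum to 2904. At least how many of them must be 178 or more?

6

Suppose at most 15 − j of them reach 178; then j values are ≤ 177 and the rest ≤ 225.
The total is then ≤ 177·j + 225·(15 − j) = 3375 − 48j. For this to be ≥ 2904 we need j ≤ 9, so at least 15 − 9 = 6 must reach 178.
Exactly 6 works: 6 values at 225 and 9 at 177 total 2943; lower one of the high values by 39 (still ≥ 178) to hit 2904.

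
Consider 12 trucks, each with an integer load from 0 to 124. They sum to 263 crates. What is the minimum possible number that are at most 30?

If only k of them are at most 30, the other 12 − k are at least 31, so the total is at least (12 − k)·31 + k·0.
This is ≤ 263, so (12 − k)·31 + 0k ≤ 263, which gives k ≥ 4.
Exactly 4 works: 4 values at 0 and 8 at 31 total 248; raise one of the low values by 15 (still ≤ 30) to hit 263.

4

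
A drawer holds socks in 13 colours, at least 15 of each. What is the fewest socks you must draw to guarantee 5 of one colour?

In the worst case you draw 4 of each of the 13 colours: 13 × 4 = 52.
One more forces 5 of some colour, so 52 + 1 = 53.

53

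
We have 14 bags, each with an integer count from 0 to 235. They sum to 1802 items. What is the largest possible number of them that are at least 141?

If k of the values are ≥ 141, the total is ≥ 141k + 0(14 − k).
Setting 141k + 0(14 − k) ≤ 1802 gives 141k ≤ 1802, so k ≤ 12.
k = 12 is achieved by 12 values at 141 and 2 at 0, total 1692; add 110 to one value (staying below 141) to reach 1802.

12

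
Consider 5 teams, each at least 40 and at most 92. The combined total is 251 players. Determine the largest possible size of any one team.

To make one team as large as possible, make the other 4 as small as possible.
The other 4 contribute at least 4 × 40 = 160, leaving at most 251 − 160 = 91.
Since 91 ≤ 92, this is achievable: one at 91 and 4 at 40.

91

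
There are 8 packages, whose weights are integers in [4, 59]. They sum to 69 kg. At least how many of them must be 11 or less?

4

Let j be the number exceeding 11. Then the total is ≥ 12·j + 4·(8 − j) = 32 + 8j.
So 8j ≤ 37 and j ≤ 4; hence at least 8 − 4 = 4 are ≤ 11.
Exactly 4 works: 4 values at 4 and 4 at 12 total 64; raise one of the low values by 5 (still ≤ 11) to hit 69.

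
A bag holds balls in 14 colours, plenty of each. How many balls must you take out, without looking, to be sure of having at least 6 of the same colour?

71

In the worst case you draw 5 of each of the 14 colours: 14 × 5 = 70.
One more forces 6 of some colour, so 70 + 1 = 71.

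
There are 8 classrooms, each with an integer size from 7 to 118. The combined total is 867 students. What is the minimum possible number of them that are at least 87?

Suppose at most 8 − j of them reach 87; then j values are ≤ 86 and the rest ≤ 118.
The total is then ≤ 86·j + 118·(8 − j) = 944 − 32j. For this to be ≥ 867 we need j ≤ 2, so at least 8 − 2 = 6 must reach 87.
Exactly 6 works: 6 values at 118 and 2 at 86 total 880; lower one of the high values by 13 (still ≥ 87) to hit 867.

6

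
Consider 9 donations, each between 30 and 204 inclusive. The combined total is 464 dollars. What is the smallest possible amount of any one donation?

Minimizing one value means maximizing the remaining 8.
The other 8 can take up 8 × 204 = 1632 ≥ 464 − 30, so one donation can sit at its floor of 30.
Achievable: one at 30 and the other 8 totalling 434, which fits since 8 × 30 ≤ 434 ≤ 8 × 204.

30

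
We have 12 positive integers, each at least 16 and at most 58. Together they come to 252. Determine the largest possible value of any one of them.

Maximizing one value means minimizing the remaining 11.
The other 11 contribute at least 11 × 16 = 176, leaving at most 252 − 176 = 76.
But each integer is capped at 58, so the maximum is 58.
Achievable: one at 58 and the other 11 totalling 194, which fits since 11 × 16 ≤ 194 ≤ 11 × 58.

58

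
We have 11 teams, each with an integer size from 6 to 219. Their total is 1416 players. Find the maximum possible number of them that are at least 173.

With k values at 173 or above and the rest at least 6, the sum is at least 66 + 167k.
Since the sum is 1416, we need 167k ≤ 1350, i.e. k ≤ 8.
k = 8 is achieved by 8 values at 173 and 3 at 6, total 1402; add 14 to one value (staying below 173) to reach 1416.

8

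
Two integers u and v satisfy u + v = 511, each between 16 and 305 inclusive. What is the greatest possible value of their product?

65280

uv = u(511 − u) is maximized when u is as near 511/2 as the bounds allow.
Taking u = 255 and v = 256 (both in [16, 305]) gives uv = 65280.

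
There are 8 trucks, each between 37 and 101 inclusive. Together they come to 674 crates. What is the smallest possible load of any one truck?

37

Minimizing one value means maximizing the remaining 7.
The other 7 can take up 7 × 101 = 707 ≥ 674 − 37, so one truck can sit at its floor of 37.
Achievable: one at 37 and the other 7 totalling 637, which fits since 7 × 37 ≤ 637 ≤ 7 × 101.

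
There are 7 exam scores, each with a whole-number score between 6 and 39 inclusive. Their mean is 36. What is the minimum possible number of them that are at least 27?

6

The total is 7 × 36 = 252.
Suppose at most 7 − j of them reach 27; then j values are ≤ 26 and the rest ≤ 39.
The total is then ≤ 26·j + 39·(7 − j) = 273 − 13j. For this to be ≥ 252 we need j ≤ 1, so at least 7 − 1 = 6 must reach 27.
Exactly 6 works: 6 values at 39 and 1 at 26 total 260; lower one of the high values by 8 (still ≥ 27) to hit 252.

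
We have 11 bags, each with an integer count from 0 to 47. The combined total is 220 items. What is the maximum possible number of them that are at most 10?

8

Each value at 10 or below falls at least 47 − 10 = 37 short of the ceiling 47.
The ceiling total is 11 × 47 = 517, and we need 220, so at most ⌊(517 − 220)/37⌋ = 8 can be that low.
k = 8 is achieved by 8 values at 10 and 3 at 47, total 221; lower one of the 47's by 1 (still > 10) to reach 220.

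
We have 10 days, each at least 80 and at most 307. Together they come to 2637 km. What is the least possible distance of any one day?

80

To make one day as small as possible, make the other 9 as large as possible.
The other 9 can take up 9 × 307 = 2763 ≥ 2637 − 80, so one day can sit at its floor of 80.
Achievable: one at 80 and the other 9 totalling 2557, which fits since 9 × 80 ≤ 2557 ≤ 9 × 307.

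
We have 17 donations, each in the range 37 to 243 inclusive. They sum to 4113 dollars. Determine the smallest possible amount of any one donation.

Minimizing one value means maximizing the remaining 16.
The other 16 contribute at most 16 × 243 = 3888, leaving at least 4113 − 3888 = 225.
Since 225 ≥ 37, this is achievable: one at 225 and 16 at 243.

225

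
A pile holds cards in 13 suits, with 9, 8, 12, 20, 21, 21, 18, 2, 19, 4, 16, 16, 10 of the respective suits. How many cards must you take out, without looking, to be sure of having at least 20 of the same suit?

In the worst case you take as many as possible of each suit without reaching 20: 9 + 8 + 12 + 19 + 19 + 19 + 18 + 2 + 19 + 4 + 16 + 16 + 10 = 171.
The next one must give 20 of some suit, so 171 + 1 = 172.

172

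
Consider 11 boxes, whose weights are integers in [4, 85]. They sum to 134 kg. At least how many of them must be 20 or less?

Let j be the number exceeding 20. Then the total is ≥ 21·j + 4·(11 − j) = 44 + 17j.
So 17j ≤ 90 and j ≤ 5; hence at least 11 − 5 = 6 are ≤ 20.
Exactly 6 works: 6 values at 4 and 5 at 21 total 129; raise one of the low values by 5 (still ≤ 20) to hit 134.

6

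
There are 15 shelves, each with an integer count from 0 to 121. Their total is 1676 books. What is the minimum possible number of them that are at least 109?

Each value short of 109 is at most 108, costing at least 121 − 108 = 13 against the maximum total of 1815.
We can afford to lose at most 1815 − 1676 = 139, so at most ⌊139/13⌋ = 10 fall short, and at least 5 are ≥ 109.
Exactly 5 works: 5 values at 121 and 10 at 108 total 1685; lower one of the high values by 9 (still ≥ 109) to hit 1676.

5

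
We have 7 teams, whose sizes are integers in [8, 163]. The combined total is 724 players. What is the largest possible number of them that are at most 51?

3

Each value at 51 or below falls at least 163 − 51 = 112 short of the ceiling 163.
The ceiling total is 7 × 163 = 1141, and we need 724, so at most ⌊(1141 − 724)/112⌋ = 3 can be that low.
k = 3 is achieved by 3 values at 51 and 4 at 163, total 805; lower one of the 163's by 81 (still > 51) to reach 724.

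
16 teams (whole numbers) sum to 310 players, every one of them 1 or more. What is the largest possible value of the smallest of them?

The average is 310/16 < 20, so some value is ≤ 19.
Achievable: 10 of them at 19 and 6 at 20 total 310.

19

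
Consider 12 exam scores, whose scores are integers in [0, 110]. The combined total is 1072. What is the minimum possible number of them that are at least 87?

2

Each value short of 87 is at most 86, costing at least 110 − 86 = 24 against the maximum total of 1320.
We can afford to lose at most 1320 − 1072 = 248, so at most ⌊248/24⌋ = 10 fall short, and at least 2 are ≥ 87.
Exactly 2 works: 2 values at 110 and 10 at 86 total 1080; lower one of the high values by 8 (still ≥ 87) to hit 1072.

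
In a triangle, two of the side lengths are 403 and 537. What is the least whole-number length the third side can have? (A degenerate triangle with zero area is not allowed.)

The third side must exceed |403 − 537| = 134.
The smallest integer above 134 is 135.

135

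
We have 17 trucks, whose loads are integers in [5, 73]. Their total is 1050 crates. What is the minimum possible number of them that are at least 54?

Each value short of 54 is at most 53, costing at least 73 − 53 = 20 against the maximum total of 1241.
We can afford to lose at most 1241 − 1050 = 191, so at most ⌊191/20⌋ = 9 fall short, and at least 8 are ≥ 54.
Exactly 8 works: 8 values at 73 and 9 at 53 total 1061; lower one of the high values by 11 (still ≥ 54) to hit 1050.

8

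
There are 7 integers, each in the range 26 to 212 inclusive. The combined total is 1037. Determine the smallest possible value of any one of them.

Minimizing one value means maximizing the remaining 6.
The other 6 can take up 6 × 212 = 1272 ≥ 1037 − 26, so one integer can sit at its floor of 26.
Achievable: one at 26 and the other 6 totalling 1011, which fits since 6 × 26 ≤ 1011 ≤ 6 × 212.

26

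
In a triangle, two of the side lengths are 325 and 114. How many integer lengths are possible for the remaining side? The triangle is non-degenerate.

227

The triangle inequality gives |325 − 114| < c < 325 + 114, i.e. 211 < c < 439.
So c can be any integer from 212 to 438: 227 values.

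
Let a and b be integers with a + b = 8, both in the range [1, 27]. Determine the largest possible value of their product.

ab = a(8 − a) is maximized when a is as near 8/2 as the bounds allow.
Taking a = 4 and b = 4 (both in [1, 27]) gives ab = 16.

16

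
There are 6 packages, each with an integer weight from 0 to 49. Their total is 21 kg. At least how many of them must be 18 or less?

Each value above 18 is at least 19, contributing at least 19 − 0 = 19 above the floor 0.
The sum exceeds the floor total 0 by 21, so at most ⌊21/19⌋ = 1 exceed 18, and at least 5 are ≤ 18.
Exactly 5 works: 5 values at 0 and 1 at 19 total 19; raise one of the low values by 2 (still ≤ 18) to hit 21.

5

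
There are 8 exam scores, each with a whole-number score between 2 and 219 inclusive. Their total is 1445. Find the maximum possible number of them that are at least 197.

7

Suppose k of them are at least 197. Those contribute at least 197 each and the other 8 − k at least 2 each.
So the total is at least 197k + 2(8 − k) = 16 + 195k. This must be ≤ 1445, giving k ≤ 7.
k = 7 is achieved by 7 values at 197 and 1 at 2, total 1381; add 64 to one value (staying below 197) to reach 1445.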